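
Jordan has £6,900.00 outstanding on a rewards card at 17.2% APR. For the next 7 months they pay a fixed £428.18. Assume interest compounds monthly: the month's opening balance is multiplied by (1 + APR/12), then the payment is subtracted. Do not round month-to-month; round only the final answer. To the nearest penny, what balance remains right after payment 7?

Monthly rate r = 17.2%/12 = 1.43333% = 0.0143333.
Each month: B ← B·(1+r) − £428.18.
Month 1: interest £98.90; balance after payment £6,570.72.
Month 2: interest £94.18; balance after payment £6,236.72.
Month 3: interest £89.39; balance after payment £5,897.93.
Month 4: interest £84.54; balance after payment £5,554.29.
Month 5: interest £79.61; balance after payment £5,205.72.
Month 6: interest £74.62; balance after payment £4,852.16.
Month 7: interest £69.55; balance after payment £4,493.52.

£4,493.52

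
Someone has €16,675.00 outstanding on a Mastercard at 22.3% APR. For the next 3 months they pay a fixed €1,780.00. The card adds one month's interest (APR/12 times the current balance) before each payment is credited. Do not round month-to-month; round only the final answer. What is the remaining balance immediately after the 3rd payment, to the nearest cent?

€12,182.16

Monthly rate r = 22.3%/12 = 1.85833% = 0.0185833.
Each month: B ← B·(1+r) − €1,780.00.
Month 1: interest €309.88; balance after payment €15,204.88.
Month 2: interest €282.56; balance after payment €13,707.43.
Month 3: interest €254.73; balance after payment €12,182.16.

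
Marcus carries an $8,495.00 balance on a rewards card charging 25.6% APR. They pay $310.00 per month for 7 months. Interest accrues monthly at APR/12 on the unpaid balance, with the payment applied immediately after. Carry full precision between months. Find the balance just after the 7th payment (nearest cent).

Monthly rate r = 25.6%/12 = 2.13333% = 0.0213333.
Each month: B ← B·(1+r) − $310.00.
Month 1: interest $181.23; balance after payment $8,366.23.
Month 2: interest $178.48; balance after payment $8,234.71.
Month 3: interest $175.67; balance after payment $8,100.38.
Month 4: interest $172.81; balance after payment $7,963.19.
Month 5: interest $169.88; balance after payment $7,823.07.
Month 6: interest $166.89; balance after payment $7,679.96.
Month 7: interest $163.84; balance after payment $7,533.80.

$7,533.80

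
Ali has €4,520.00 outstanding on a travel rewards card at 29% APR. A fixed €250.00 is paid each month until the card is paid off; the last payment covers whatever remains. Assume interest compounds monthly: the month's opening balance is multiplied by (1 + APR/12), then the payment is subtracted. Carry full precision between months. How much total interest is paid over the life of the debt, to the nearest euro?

Monthly rate r = 29%/12 = 2.41667% = 0.0241667.
Payoff takes n = ⌈−ln(1 − rB₀/P)/ln(1+r)⌉ = ⌈24.053⌉ = 25 payments; the last is €13.28.
Total paid = 24·€250.00 + €13.28 = €6,013.28.
Total interest = total paid − principal = €6,013.28 − €4,520.00 = €1,493.28.

€1,493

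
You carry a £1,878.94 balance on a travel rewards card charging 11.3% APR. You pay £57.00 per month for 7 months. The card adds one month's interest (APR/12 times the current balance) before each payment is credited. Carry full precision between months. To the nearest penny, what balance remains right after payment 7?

Monthly rate r = 11.3%/12 = 0.941667% = 0.00941667.
Each month: B ← B·(1+r) − £57.00.
Month 1: interest £17.69; balance after payment £1,839.63.
Month 2: interest £17.32; balance after payment £1,799.96.
Month 3: interest £16.95; balance after payment £1,759.91.
Month 4: interest £16.57; balance after payment £1,719.48.
Month 5: interest £16.19; balance after payment £1,678.67.
Month 6: interest £15.81; balance after payment £1,637.48.
Month 7: interest £15.42; balance after payment £1,595.90.

£1,595.90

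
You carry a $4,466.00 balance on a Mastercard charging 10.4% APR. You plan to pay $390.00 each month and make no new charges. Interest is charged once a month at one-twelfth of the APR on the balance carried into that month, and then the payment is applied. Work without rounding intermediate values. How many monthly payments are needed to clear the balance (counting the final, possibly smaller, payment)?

13 payments

Monthly rate r = 10.4%/12 = 0.866667% = 0.00866667.
Recurrence: B ← B·(1+r) − $390.00.
Month 1: interest $38.71; balance after payment $4,114.71.
Month 2: interest $35.66; balance after payment $3,760.37.
Closed form: n = −ln(1 − rB₀/P)/ln(1+r) = −ln(0.90076)/ln(1.00867) ≈ 12.112, so the balance reaches zero during payment 13.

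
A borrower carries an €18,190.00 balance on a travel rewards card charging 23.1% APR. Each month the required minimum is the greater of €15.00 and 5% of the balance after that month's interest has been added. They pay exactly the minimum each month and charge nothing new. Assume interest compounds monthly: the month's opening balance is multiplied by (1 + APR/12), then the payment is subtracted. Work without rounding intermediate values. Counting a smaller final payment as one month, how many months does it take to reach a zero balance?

153 months

Monthly rate r = 23.1%/12 = 1.925% = 0.01925.
While 5% of the post-interest balance exceeds €15.00, each month B ← (B·(1+r))·(1 − 0.05), i.e. B shrinks by the factor (1+r)·0.95 = 0.96829.
This holds for months 1–128. Entering month 129 the balance is €294.03; 5% of the post-interest balance is now below €15.00, so the flat €15.00 minimum applies from here.
From month 129 a fixed €15.00 at rate r clears €294.03 in 25 more payments. Total: 128 + 25 = 153 months.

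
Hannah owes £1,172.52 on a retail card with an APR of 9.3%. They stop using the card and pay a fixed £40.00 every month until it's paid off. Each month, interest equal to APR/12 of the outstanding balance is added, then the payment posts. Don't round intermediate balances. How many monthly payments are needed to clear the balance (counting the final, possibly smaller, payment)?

Monthly rate r = 9.3%/12 = 0.775% = 0.00775.
Recurrence: B ← B·(1+r) − £40.00.
Month 1: interest £9.09; balance after payment £1,141.61.
Month 2: interest £8.85; balance after payment £1,110.45.
Closed form: n = −ln(1 − rB₀/P)/ln(1+r) = −ln(0.77282)/ln(1.00775) ≈ 33.381, so the balance reaches zero during payment 34.

34 payments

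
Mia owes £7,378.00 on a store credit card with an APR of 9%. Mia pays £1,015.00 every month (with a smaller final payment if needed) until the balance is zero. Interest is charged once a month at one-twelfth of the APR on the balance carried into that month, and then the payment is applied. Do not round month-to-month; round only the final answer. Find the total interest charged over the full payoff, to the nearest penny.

Monthly rate r = 9%/12 = 0.75% = 0.0075.
Payoff takes n = ⌈−ln(1 − rB₀/P)/ln(1+r)⌉ = ⌈7.503⌉ = 8 payments; the last is £511.10.
Total paid = 7·£1,015.00 + £511.10 = £7,616.10.
Total interest = total paid − principal = £7,616.10 − £7,378.00 = £238.10.

£238.10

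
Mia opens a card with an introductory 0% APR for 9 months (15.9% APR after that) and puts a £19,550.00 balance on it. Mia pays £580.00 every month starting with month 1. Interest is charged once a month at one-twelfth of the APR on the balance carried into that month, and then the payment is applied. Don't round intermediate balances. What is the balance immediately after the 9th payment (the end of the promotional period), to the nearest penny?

£14,330.00

Promo months 1–9 at r₀ = 0%/12 = 0; months 10+ at r₁ = 15.9%/12 = 0.01325.
After month 9 (no interest yet): B = £19,550.00 − 9·£580.00 = £14,330.00.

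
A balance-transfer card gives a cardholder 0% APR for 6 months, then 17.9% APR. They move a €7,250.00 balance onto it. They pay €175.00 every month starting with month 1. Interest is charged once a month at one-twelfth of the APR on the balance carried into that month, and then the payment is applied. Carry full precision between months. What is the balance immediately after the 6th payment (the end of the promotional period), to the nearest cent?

€6,200.00

Promo months 1–6 at r₀ = 0%/12 = 0; months 7+ at r₁ = 17.9%/12 = 0.0149167.
After month 6 (no interest yet): B = €7,250.00 − 6·€175.00 = €6,200.00.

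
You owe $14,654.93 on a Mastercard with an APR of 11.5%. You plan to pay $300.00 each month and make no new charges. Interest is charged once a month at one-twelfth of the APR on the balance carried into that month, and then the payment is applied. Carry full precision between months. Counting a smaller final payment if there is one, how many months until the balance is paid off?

Monthly rate r = 11.5%/12 = 0.958333% = 0.00958333.
Recurrence: B ← B·(1+r) − $300.00.
Month 1: interest $140.44; balance after payment $14,495.37.
Month 2: interest $138.91; balance after payment $14,334.29.
Closed form: n = −ln(1 − rB₀/P)/ln(1+r) = −ln(0.53186)/ln(1.00958) ≈ 66.199, so the balance reaches zero during payment 67.

67 months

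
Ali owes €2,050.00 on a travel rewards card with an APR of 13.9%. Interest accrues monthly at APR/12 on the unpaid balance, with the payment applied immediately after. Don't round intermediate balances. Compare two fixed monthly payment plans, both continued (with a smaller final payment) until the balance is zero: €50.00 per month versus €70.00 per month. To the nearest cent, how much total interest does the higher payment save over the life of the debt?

Monthly rate r = 13.9%/12 = 1.15833% = 0.0115833.
At €50.00/mo: n = ⌈−ln(1 − rB₀/P)/ln(1+r)⌉ = 56 payments (last €46.80); total interest = total paid − €2,050.00 = €746.80.
At €70.00/mo: 36 payments (last €68.43); total interest €468.43.
Interest saved = €746.80 − €468.43 = €278.37.

€278.37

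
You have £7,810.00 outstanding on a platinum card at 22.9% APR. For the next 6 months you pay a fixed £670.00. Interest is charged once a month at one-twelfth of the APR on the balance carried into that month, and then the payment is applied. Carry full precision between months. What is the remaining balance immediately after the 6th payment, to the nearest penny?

£4,531.27

Monthly rate r = 22.9%/12 = 1.90833% = 0.0190833.
Each month: B ← B·(1+r) − £670.00.
Month 1: interest £149.04; balance after payment £7,289.04.
Month 2: interest £139.10; balance after payment £6,758.14.
Month 3: interest £128.97; balance after payment £6,217.11.
Month 4: interest £118.64; balance after payment £5,665.75.
Month 5: interest £108.12; balance after payment £5,103.87.
Month 6: interest £97.40; balance after payment £4,531.27.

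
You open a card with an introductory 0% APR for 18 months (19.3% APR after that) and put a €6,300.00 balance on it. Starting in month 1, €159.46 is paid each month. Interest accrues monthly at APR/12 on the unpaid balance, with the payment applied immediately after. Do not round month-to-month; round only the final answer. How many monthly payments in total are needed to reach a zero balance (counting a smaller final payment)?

Promo months 1–18 at r₀ = 0%/12 = 0; months 19+ at r₁ = 19.3%/12 = 0.0160833.
After month 18 (no interest yet): B = €6,300.00 − 18·€159.46 = €3,429.72.
Then at r₁ with €159.46/mo: n₂ = −ln(1 − r₁·B/P)/ln(1+r₁) ≈ 26.61 → 27 more payments.

45 months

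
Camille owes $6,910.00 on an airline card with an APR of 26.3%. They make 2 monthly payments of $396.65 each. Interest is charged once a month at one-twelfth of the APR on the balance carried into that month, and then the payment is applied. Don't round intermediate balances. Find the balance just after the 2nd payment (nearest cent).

$6,414.21

Monthly rate r = 26.3%/12 = 2.19167% = 0.0219167.
Each month: B ← B·(1+r) − $396.65.
Month 1: interest $151.44; balance after payment $6,664.79.
Month 2: interest $146.07; balance after payment $6,414.21.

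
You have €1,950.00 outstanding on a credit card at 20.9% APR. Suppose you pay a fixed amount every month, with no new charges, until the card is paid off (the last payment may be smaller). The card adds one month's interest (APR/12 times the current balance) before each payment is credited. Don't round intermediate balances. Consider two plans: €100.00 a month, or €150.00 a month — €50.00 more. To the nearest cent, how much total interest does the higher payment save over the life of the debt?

€172.84

Monthly rate r = 20.9%/12 = 1.74167% = 0.0174167.
At €100.00/mo: n = ⌈−ln(1 − rB₀/P)/ln(1+r)⌉ = 25 payments (last €3.19); total interest = total paid − €1,950.00 = €453.19.
At €150.00/mo: 15 payments (last €130.35); total interest €280.35.
Interest saved = €453.19 − €280.35 = €172.84.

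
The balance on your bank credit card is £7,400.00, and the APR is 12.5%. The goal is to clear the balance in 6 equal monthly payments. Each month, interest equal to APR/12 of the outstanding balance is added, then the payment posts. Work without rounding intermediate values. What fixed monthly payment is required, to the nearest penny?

Monthly rate r = 12.5%/12 = 1.04167% = 0.0104167.
Level-payment amortization: P = B₀·r / (1 − (1+r)^(−n)) = 7400.00·0.0104167 / (1 − 1.01042^(−6)).
Denominator 1 − (1+r)^(−6) = 0.0602831967.
P = 77.0833 / 0.0602831967 ≈ 1278.69.

£1,278.69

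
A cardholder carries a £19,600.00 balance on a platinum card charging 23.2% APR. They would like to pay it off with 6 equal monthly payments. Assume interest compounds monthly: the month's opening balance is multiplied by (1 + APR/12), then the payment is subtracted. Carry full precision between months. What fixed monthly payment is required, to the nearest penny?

Monthly rate r = 23.2%/12 = 1.93333% = 0.0193333.
Level-payment amortization: P = B₀·r / (1 − (1+r)^(−n)) = 19600.00·0.0193333 / (1 − 1.01933^(−6)).
Denominator 1 − (1+r)^(−6) = 0.108538397.
P = 378.933 / 0.108538397 ≈ 3491.24.

£3,491.24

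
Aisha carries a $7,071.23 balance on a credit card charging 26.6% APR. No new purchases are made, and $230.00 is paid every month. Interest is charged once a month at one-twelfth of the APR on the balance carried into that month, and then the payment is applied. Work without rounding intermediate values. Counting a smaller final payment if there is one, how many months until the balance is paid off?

Monthly rate r = 26.6%/12 = 2.21667% = 0.0221667.
Recurrence: B ← B·(1+r) − $230.00.
Month 1: interest $156.75; balance after payment $6,997.98.
Month 2: interest $155.12; balance after payment $6,923.10.
Closed form: n = −ln(1 − rB₀/P)/ln(1+r) = −ln(0.3185)/ln(1.02217) ≈ 52.185, so the balance reaches zero during payment 53.

53 months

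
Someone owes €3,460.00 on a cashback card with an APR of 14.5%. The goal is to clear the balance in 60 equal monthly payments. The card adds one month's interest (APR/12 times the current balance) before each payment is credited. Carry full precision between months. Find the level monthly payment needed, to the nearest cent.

Monthly rate r = 14.5%/12 = 1.20833% = 0.0120833.
Level-payment amortization: P = B₀·r / (1 − (1+r)^(−n)) = 3460.00·0.0120833 / (1 − 1.01208^(−60)).
Denominator 1 − (1+r)^(−60) = 0.513566346.
P = 41.8083 / 0.513566346 ≈ 81.41.

€81.41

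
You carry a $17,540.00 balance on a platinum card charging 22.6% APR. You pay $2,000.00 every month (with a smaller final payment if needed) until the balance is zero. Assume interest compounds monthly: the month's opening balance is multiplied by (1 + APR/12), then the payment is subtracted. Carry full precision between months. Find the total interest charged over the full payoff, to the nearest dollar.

Monthly rate r = 22.6%/12 = 1.88333% = 0.0188333.
Payoff takes n = ⌈−ln(1 − rB₀/P)/ln(1+r)⌉ = ⌈9.675⌉ = 10 payments; the last is $1,354.86.
Total paid = 9·$2,000.00 + $1,354.86 = $19,354.86.
Total interest = total paid − principal = $19,354.86 − $17,540.00 = $1,814.86.

$1,815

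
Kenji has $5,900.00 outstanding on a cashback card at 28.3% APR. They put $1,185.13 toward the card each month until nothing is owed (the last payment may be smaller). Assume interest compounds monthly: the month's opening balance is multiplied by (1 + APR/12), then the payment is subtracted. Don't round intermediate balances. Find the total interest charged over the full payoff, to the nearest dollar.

Monthly rate r = 28.3%/12 = 2.35833% = 0.0235833.
Payoff takes n = ⌈−ln(1 − rB₀/P)/ln(1+r)⌉ = ⌈5.358⌉ = 6 payments; the last is $427.34.
Total paid = 5·$1,185.13 + $427.34 = $6,352.99.
Total interest = total paid − principal = $6,352.99 − $5,900.00 = $452.99.

$453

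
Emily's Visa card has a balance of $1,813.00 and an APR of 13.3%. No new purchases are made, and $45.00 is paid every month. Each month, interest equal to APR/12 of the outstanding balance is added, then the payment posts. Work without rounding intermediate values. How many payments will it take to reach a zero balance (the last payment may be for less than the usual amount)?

54 payments

Monthly rate r = 13.3%/12 = 1.10833% = 0.0110833.
Recurrence: B ← B·(1+r) − $45.00.
Month 1: interest $20.09; balance after payment $1,788.09.
Month 2: interest $19.82; balance after payment $1,762.91.
Closed form: n = −ln(1 − rB₀/P)/ln(1+r) = −ln(0.55346)/ln(1.01108) ≈ 53.669, so the balance reaches zero during payment 54.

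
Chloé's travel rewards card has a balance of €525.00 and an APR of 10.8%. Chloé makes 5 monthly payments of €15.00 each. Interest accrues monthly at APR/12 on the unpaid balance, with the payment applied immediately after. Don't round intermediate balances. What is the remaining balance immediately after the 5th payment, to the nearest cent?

Monthly rate r = 10.8%/12 = 0.9% = 0.009.
Each month: B ← B·(1+r) − €15.00.
Month 1: interest €4.73; balance after payment €514.73.
Month 2: interest €4.63; balance after payment €504.36.
Month 3: interest €4.54; balance after payment €493.90.
Month 4: interest €4.45; balance after payment €483.34.
Month 5: interest €4.35; balance after payment €472.69.

€472.69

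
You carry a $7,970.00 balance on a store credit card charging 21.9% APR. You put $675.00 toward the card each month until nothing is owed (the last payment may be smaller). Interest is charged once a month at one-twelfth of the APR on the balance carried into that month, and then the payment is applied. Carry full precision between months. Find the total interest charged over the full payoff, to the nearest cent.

$1,089.35

Monthly rate r = 21.9%/12 = 1.825% = 0.01825.
Payoff takes n = ⌈−ln(1 − rB₀/P)/ln(1+r)⌉ = ⌈13.419⌉ = 14 payments; the last is $284.35.
Total paid = 13·$675.00 + $284.35 = $9,059.35.
Total interest = total paid − principal = $9,059.35 − $7,970.00 = $1,089.35.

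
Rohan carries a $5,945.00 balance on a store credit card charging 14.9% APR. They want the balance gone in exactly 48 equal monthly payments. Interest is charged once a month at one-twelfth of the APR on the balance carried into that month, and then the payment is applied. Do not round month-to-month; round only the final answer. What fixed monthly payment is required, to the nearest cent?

$165.15

Monthly rate r = 14.9%/12 = 1.24167% = 0.0124167.
Level-payment amortization: P = B₀·r / (1 − (1+r)^(−n)) = 5945.00·0.0124167 / (1 − 1.01242^(−48)).
Denominator 1 − (1+r)^(−48) = 0.446962894.
P = 73.8171 / 0.446962894 ≈ 165.15.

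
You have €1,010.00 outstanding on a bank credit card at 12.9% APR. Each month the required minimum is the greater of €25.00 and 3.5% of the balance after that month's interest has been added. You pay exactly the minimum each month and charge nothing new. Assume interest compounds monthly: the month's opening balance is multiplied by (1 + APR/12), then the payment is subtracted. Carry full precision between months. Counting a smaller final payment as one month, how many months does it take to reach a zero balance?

49 months

Monthly rate r = 12.9%/12 = 1.075% = 0.01075.
While 3.5% of the post-interest balance exceeds €25.00, each month B ← (B·(1+r))·(1 − 0.035), i.e. B shrinks by the factor (1+r)·0.965 = 0.97537.
This holds for months 1–15. Entering month 16 the balance is €694.84; 3.5% of the post-interest balance is now below €25.00, so the flat €25.00 minimum applies from here.
From month 16 a fixed €25.00 at rate r clears €694.84 in 34 more payments. Total: 15 + 34 = 49 months.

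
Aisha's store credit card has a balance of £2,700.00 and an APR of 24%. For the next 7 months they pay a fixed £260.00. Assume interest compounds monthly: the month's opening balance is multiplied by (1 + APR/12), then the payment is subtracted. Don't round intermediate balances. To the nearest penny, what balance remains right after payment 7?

£1,168.54

Monthly rate r = 24%/12 = 2% = 0.02.
Each month: B ← B·(1+r) − £260.00.
Month 1: interest £54.00; balance after payment £2,494.00.
Month 2: interest £49.88; balance after payment £2,283.88.
Month 3: interest £45.68; balance after payment £2,069.56.
Month 4: interest £41.39; balance after payment £1,850.95.
Month 5: interest £37.02; balance after payment £1,627.97.
Month 6: interest £32.56; balance after payment £1,400.53.
Month 7: interest £28.01; balance after payment £1,168.54.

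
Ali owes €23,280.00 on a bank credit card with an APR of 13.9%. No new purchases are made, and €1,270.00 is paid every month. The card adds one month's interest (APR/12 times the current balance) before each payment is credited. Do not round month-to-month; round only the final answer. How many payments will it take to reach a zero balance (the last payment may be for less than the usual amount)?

21 months

Monthly rate r = 13.9%/12 = 1.15833% = 0.0115833.
Recurrence: B ← B·(1+r) − €1,270.00.
Month 1: interest €269.66; balance after payment €22,279.66.
Month 2: interest €258.07; balance after payment €21,267.73.
Closed form: n = −ln(1 − rB₀/P)/ln(1+r) = −ln(0.78767)/ln(1.01158) ≈ 20.724, so the balance reaches zero during payment 21.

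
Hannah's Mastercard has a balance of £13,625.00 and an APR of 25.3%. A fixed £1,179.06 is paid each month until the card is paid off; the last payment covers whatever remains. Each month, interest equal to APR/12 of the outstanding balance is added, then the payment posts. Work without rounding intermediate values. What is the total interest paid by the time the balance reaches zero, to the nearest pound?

Monthly rate r = 25.3%/12 = 2.10833% = 0.0210833.
Payoff takes n = ⌈−ln(1 − rB₀/P)/ln(1+r)⌉ = ⌈13.383⌉ = 14 payments; the last is £454.85.
Total paid = 13·£1,179.06 + £454.85 = £15,782.63.
Total interest = total paid − principal = £15,782.63 − £13,625.00 = £2,157.63.

£2,158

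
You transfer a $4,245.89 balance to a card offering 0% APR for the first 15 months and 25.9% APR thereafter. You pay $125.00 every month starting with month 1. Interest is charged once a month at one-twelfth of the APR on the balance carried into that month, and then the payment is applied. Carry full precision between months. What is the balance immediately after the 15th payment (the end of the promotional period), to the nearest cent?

$2,370.89

Promo months 1–15 at r₀ = 0%/12 = 0; months 16+ at r₁ = 25.9%/12 = 0.0215833.
After month 15 (no interest yet): B = $4,245.89 − 15·$125.00 = $2,370.89.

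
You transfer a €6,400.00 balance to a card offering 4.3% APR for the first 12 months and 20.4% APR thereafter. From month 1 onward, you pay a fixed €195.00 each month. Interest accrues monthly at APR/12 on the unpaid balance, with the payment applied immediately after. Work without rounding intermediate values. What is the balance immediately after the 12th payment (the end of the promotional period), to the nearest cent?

Promo months 1–12 at r₀ = 4.3%/12 = 0.00358333; months 13+ at r₁ = 20.4%/12 = 0.017.
After month 12: iterate B ← B·(1+r₀) − €195.00 for 12 months → €4,294.02.

€4,294.02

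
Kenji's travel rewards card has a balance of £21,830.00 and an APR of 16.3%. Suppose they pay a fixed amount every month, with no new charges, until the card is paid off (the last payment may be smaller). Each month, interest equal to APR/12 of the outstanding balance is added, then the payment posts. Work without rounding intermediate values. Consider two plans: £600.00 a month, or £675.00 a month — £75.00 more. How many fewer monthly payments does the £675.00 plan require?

Monthly rate r = 16.3%/12 = 1.35833% = 0.0135833.
At £600.00/mo: n = ⌈−ln(1 − rB₀/P)/ln(1+r)⌉ = 51 payments (last £313.75); total interest = total paid − £21,830.00 = £8,483.75.
At £675.00/mo: 43 payments (last £595.85); total interest £7,115.85.
Payments saved = 51 − 43 = 8.

8 fewer payments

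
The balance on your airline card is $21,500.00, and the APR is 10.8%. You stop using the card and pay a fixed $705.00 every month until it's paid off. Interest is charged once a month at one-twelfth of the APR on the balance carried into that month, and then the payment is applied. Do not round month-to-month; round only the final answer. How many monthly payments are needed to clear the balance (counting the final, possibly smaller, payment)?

Monthly rate r = 10.8%/12 = 0.9% = 0.009.
Recurrence: B ← B·(1+r) − $705.00.
Month 1: interest $193.50; balance after payment $20,988.50.
Month 2: interest $188.90; balance after payment $20,472.40.
Closed form: n = −ln(1 − rB₀/P)/ln(1+r) = −ln(0.72553)/ln(1.009) ≈ 35.810, so the balance reaches zero during payment 36.

36 months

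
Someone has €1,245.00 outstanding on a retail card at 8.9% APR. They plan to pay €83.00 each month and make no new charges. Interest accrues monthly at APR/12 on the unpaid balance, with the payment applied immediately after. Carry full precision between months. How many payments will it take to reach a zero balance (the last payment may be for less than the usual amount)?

16 months

Monthly rate r = 8.9%/12 = 0.741667% = 0.00741667.
Recurrence: B ← B·(1+r) − €83.00.
Month 1: interest €9.23; balance after payment €1,171.23.
Month 2: interest €8.69; balance after payment €1,096.92.
Closed form: n = −ln(1 − rB₀/P)/ln(1+r) = −ln(0.88875)/ln(1.00742) ≈ 15.961, so the balance reaches zero during payment 16.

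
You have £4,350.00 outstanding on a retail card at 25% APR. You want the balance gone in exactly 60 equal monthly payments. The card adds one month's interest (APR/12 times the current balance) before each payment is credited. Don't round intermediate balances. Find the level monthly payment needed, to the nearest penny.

Monthly rate r = 25%/12 = 2.08333% = 0.0208333.
Level-payment amortization: P = B₀·r / (1 − (1+r)^(−n)) = 4350.00·0.0208333 / (1 − 1.02083^(−60)).
Denominator 1 − (1+r)^(−60) = 0.70979196.
P = 90.625 / 0.70979196 ≈ 127.68.

£127.68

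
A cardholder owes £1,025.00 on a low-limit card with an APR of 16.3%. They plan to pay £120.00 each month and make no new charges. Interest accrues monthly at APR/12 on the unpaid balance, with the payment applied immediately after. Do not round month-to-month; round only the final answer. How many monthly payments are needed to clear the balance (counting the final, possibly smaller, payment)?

10 payments

Monthly rate r = 16.3%/12 = 1.35833% = 0.0135833.
Recurrence: B ← B·(1+r) − £120.00.
Month 1: interest £13.92; balance after payment £918.92.
Month 2: interest £12.48; balance after payment £811.40.
Closed form: n = −ln(1 − rB₀/P)/ln(1+r) = −ln(0.88398)/ln(1.01358) ≈ 9.141, so the balance reaches zero during payment 10.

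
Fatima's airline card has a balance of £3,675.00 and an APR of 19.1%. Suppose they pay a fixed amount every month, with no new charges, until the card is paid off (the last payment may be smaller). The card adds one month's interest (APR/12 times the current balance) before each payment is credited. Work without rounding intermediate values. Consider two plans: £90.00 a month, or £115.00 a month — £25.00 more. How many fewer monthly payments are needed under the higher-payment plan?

22 fewer payments

Monthly rate r = 19.1%/12 = 1.59167% = 0.0159167.
At £90.00/mo: n = ⌈−ln(1 − rB₀/P)/ln(1+r)⌉ = 67 payments (last £42.33); total interest = total paid − £3,675.00 = £2,307.33.
At £115.00/mo: 45 payments (last £114.79); total interest £1,499.79.
Payments saved = 67 − 45 = 22.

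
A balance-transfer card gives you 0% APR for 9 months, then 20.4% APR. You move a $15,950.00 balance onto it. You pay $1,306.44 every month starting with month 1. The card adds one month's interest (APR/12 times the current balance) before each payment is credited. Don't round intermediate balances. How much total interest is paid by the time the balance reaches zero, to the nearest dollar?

Promo months 1–9 at r₀ = 0%/12 = 0; months 10+ at r₁ = 20.4%/12 = 0.017.
After month 9 (no interest yet): B = $15,950.00 − 9·$1,306.44 = $4,192.04.
Then at r₁ with $1,306.44/mo: n₂ = −ln(1 − r₁·B/P)/ln(1+r₁) ≈ 3.33 → 4 more payments.
Total paid = 12·$1,306.44 + $430.36 = $16,107.64; interest = $16,107.64 − $15,950.00 = $157.64.

$158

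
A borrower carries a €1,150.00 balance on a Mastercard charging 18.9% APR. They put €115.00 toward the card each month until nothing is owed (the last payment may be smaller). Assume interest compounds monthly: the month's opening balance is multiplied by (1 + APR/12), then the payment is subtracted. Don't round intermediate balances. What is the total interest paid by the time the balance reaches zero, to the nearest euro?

Monthly rate r = 18.9%/12 = 1.575% = 0.01575.
Payoff takes n = ⌈−ln(1 − rB₀/P)/ln(1+r)⌉ = ⌈10.967⌉ = 11 payments; the last is €111.22.
Total paid = 10·€115.00 + €111.22 = €1,261.22.
Total interest = total paid − principal = €1,261.22 − €1,150.00 = €111.22.

€111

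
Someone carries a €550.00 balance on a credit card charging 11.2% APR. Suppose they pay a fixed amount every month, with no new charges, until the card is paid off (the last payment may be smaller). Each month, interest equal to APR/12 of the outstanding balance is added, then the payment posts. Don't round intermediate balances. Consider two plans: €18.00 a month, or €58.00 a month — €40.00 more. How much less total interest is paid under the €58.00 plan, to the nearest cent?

€71.94

Monthly rate r = 11.2%/12 = 0.933333% = 0.00933333.
At €18.00/mo: n = ⌈−ln(1 − rB₀/P)/ln(1+r)⌉ = 37 payments (last €2.51); total interest = total paid − €550.00 = €100.51.
At €58.00/mo: 10 payments (last €56.57); total interest €28.57.
Interest saved = €100.51 − €28.57 = €71.94.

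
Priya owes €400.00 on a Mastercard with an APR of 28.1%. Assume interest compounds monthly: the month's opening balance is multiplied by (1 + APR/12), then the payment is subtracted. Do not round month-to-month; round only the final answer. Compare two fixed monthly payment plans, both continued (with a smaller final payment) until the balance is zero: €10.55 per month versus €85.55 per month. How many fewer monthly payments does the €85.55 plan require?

89 fewer payments

Monthly rate r = 28.1%/12 = 2.34167% = 0.0234167.
At €10.55/mo: n = ⌈−ln(1 − rB₀/P)/ln(1+r)⌉ = 95 payments (last €5.50); total interest = total paid − €400.00 = €597.20.
At €85.55/mo: 6 payments (last €0.84); total interest €28.59.
Payments saved = 95 − 6 = 89.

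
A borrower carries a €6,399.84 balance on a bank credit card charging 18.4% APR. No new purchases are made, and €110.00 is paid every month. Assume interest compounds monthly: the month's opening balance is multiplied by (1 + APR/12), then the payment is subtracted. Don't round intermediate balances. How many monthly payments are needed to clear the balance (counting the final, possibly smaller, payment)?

Monthly rate r = 18.4%/12 = 1.53333% = 0.0153333.
Recurrence: B ← B·(1+r) − €110.00.
Month 1: interest €98.13; balance after payment €6,387.97.
Month 2: interest €97.95; balance after payment €6,375.92.
Closed form: n = −ln(1 − rB₀/P)/ln(1+r) = −ln(0.1079)/ln(1.01533) ≈ 146.320, so the balance reaches zero during payment 147.

147 months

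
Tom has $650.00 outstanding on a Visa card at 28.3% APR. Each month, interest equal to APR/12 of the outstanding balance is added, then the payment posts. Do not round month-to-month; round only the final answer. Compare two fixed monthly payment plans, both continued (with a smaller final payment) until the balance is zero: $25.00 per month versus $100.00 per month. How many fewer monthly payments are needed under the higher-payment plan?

33 fewer payments

Monthly rate r = 28.3%/12 = 2.35833% = 0.0235833.
At $25.00/mo: n = ⌈−ln(1 − rB₀/P)/ln(1+r)⌉ = 41 payments (last $18.70); total interest = total paid − $650.00 = $368.70.
At $100.00/mo: 8 payments (last $14.01); total interest $64.01.
Payments saved = 41 − 8 = 33.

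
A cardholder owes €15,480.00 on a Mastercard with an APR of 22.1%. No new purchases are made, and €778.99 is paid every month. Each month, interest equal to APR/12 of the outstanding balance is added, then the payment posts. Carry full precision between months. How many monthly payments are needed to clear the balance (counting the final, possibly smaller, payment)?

25 months

Monthly rate r = 22.1%/12 = 1.84167% = 0.0184167.
Recurrence: B ← B·(1+r) − €778.99.
Month 1: interest €285.09; balance after payment €14,986.10.
Month 2: interest €275.99; balance after payment €14,483.10.
Closed form: n = −ln(1 − rB₀/P)/ln(1+r) = −ln(0.63403)/ln(1.01842) ≈ 24.969, so the balance reaches zero during payment 25.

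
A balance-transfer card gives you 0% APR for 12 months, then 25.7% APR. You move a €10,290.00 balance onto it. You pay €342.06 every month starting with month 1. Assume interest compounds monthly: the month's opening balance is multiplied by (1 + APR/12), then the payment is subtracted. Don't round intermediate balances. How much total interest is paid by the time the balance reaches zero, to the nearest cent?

€1,721.87

Promo months 1–12 at r₀ = 0%/12 = 0; months 13+ at r₁ = 25.7%/12 = 0.0214167.
After month 12 (no interest yet): B = €10,290.00 − 12·€342.06 = €6,185.28.
Then at r₁ with €342.06/mo: n₂ = −ln(1 − r₁·B/P)/ln(1+r₁) ≈ 23.12 → 24 more payments.
Total paid = 35·€342.06 + €39.77 = €12,011.87; interest = €12,011.87 − €10,290.00 = €1,721.87.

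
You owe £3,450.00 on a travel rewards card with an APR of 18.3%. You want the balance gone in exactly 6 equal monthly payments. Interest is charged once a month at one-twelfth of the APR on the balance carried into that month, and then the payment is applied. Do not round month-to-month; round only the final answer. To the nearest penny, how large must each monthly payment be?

Monthly rate r = 18.3%/12 = 1.525% = 0.01525.
Level-payment amortization: P = B₀·r / (1 − (1+r)^(−n)) = 3450.00·0.01525 / (1 − 1.01525^(−6)).
Denominator 1 − (1+r)^(−6) = 0.0868081833.
P = 52.6125 / 0.0868081833 ≈ 606.08.

£606.08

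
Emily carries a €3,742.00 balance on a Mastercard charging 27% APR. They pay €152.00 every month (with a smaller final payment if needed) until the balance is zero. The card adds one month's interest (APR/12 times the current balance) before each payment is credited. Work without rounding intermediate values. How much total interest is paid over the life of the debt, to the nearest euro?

€1,773

Monthly rate r = 27%/12 = 2.25% = 0.0225.
Payoff takes n = ⌈−ln(1 − rB₀/P)/ln(1+r)⌉ = ⌈36.280⌉ = 37 payments; the last is €42.85.
Total paid = 36·€152.00 + €42.85 = €5,514.85.
Total interest = total paid − principal = €5,514.85 − €3,742.00 = €1,772.85.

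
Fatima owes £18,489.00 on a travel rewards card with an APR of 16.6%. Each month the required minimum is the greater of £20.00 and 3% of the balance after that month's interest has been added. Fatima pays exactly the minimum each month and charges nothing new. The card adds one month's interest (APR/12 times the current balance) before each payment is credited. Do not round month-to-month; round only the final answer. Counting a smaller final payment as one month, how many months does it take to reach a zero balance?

244 months

Monthly rate r = 16.6%/12 = 1.38333% = 0.0138333.
While 3% of the post-interest balance exceeds £20.00, each month B ← (B·(1+r))·(1 − 0.03), i.e. B shrinks by the factor (1+r)·0.97 = 0.98342.
This holds for months 1–200. Entering month 201 the balance is £652.49; 3% of the post-interest balance is now below £20.00, so the flat £20.00 minimum applies from here.
From month 201 a fixed £20.00 at rate r clears £652.49 in 44 more payments. Total: 200 + 44 = 244 months.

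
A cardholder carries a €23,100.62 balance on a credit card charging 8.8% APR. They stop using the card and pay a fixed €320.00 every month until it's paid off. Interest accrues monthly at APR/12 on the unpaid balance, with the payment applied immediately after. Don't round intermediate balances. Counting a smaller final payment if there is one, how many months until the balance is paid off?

104 months

Monthly rate r = 8.8%/12 = 0.733333% = 0.00733333.
Recurrence: B ← B·(1+r) − €320.00.
Month 1: interest €169.40; balance after payment €22,950.02.
Month 2: interest €168.30; balance after payment €22,798.32.
Closed form: n = −ln(1 − rB₀/P)/ln(1+r) = −ln(0.47061)/ln(1.00733) ≈ 103.157, so the balance reaches zero during payment 104.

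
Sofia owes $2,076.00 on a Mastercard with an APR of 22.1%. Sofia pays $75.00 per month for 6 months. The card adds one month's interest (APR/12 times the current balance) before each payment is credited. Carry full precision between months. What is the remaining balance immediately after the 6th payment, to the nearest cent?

$1,844.99

Monthly rate r = 22.1%/12 = 1.84167% = 0.0184167.
Each month: B ← B·(1+r) − $75.00.
Month 1: interest $38.23; balance after payment $2,039.23.
Month 2: interest $37.56; balance after payment $2,001.79.
Month 3: interest $36.87; balance after payment $1,963.66.
Month 4: interest $36.16; balance after payment $1,924.82.
Month 5: interest $35.45; balance after payment $1,885.27.
Month 6: interest $34.72; balance after payment $1,844.99.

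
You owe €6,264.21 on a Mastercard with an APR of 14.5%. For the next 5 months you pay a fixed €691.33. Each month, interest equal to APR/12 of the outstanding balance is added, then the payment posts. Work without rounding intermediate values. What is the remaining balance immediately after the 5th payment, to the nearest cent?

€3,110.73

Monthly rate r = 14.5%/12 = 1.20833% = 0.0120833.
Each month: B ← B·(1+r) − €691.33.
Month 1: interest €75.69; balance after payment €5,648.57.
Month 2: interest €68.25; balance after payment €5,025.50.
Month 3: interest €60.72; balance after payment €4,394.89.
Month 4: interest €53.10; balance after payment €3,756.67.
Month 5: interest €45.39; balance after payment €3,110.73.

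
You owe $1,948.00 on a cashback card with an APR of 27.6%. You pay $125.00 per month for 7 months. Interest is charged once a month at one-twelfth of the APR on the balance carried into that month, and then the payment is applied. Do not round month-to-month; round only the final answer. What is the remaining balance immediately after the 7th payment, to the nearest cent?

$1,346.37

Monthly rate r = 27.6%/12 = 2.3% = 0.023.
Each month: B ← B·(1+r) − $125.00.
Month 1: interest $44.80; balance after payment $1,867.80.
Month 2: interest $42.96; balance after payment $1,785.76.
Month 3: interest $41.07; balance after payment $1,701.84.
Month 4: interest $39.14; balance after payment $1,615.98.
Month 5: interest $37.17; balance after payment $1,528.15.
Month 6: interest $35.15; balance after payment $1,438.29.
Month 7: interest $33.08; balance after payment $1,346.37.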